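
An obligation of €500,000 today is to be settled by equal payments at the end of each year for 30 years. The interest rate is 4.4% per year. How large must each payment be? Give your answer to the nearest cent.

€30,335.62

Level ordinary annuity; solve PV = PMT × [(1 − (1+r)^−n)/r] for PMT.
Periodic rate r = 0.044 per year.
With n = 30: PMT = 500,000 / ([(1 − (1+r)^−n)/r]) = €30,335.62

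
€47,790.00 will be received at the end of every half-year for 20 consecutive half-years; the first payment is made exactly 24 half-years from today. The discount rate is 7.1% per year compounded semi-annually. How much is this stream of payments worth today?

€303,102.46

Ordinary annuity of 20 payments, first payment at period 24.
Periodic rate r = 0.071/2 per half-year; n is counted in half-years.
The ordinary-annuity PV formula values the stream one period before the first payment (period 23); discount that back 23 periods:
PV₀ = 47,790 × [1 − (1+r)^−20] / r × (1+r)^−23 = €303,102.46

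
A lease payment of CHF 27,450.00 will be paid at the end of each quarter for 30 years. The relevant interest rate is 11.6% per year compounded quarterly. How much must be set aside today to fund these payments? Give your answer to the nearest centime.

CHF 915,910.97

This is an ordinary annuity: 120 payments of CHF 27,450.00 at the end of each quarter.
Periodic rate r = 0.116/4 per quarter; n is counted in quarters.
PV = PMT × [(1 − (1+r)^−n)/r] = 27,450 × [1 − (1+r)^−120] / r = CHF 915,910.97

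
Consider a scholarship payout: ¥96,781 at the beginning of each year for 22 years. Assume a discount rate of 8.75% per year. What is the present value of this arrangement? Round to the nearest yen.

This is an annuity due: 22 payments of ¥96,781 at the beginning of each year.
Periodic rate r = 0.0875 per year.
PV = PMT × [(1 − (1+r)^−n)/r] × (1+r) = 96,781 × [1 − (1+r)^−22] / r × (1+r) = ¥1,012,844

¥1,012,844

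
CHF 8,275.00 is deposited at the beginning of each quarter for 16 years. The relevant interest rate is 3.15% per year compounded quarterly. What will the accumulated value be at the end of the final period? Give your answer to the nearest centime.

This is an annuity due: 64 deposits of CHF 8,275.00 at the beginning of each quarter.
Periodic rate r = 0.0315/4 per quarter; n is counted in quarters.
FV = PMT × [((1+r)^n − 1)/r] × (1+r) = 8,275 × [(1+r)^64 − 1] / r × (1+r) = CHF 690,581.31

CHF 690,581.31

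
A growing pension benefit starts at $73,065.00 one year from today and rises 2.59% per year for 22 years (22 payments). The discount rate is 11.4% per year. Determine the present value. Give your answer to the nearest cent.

Periodic rate r = 0.114 per year.
Growing ordinary annuity: PV = PMT₁ × [1 − ((1+g)/(1+r))^n] / (r − g) = 73,065 × [1 − ((1+0.0259)/(1+r))^22] / (r − 0.0259) = $693,956.85.

$693,956.85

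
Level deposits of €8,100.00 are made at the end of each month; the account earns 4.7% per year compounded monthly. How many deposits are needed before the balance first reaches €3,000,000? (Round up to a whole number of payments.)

Periodic rate r = 0.047/12 per month; n is counted in months.
Ordinary annuity FV: 3,000,000 = 8,100 × [((1+r)^n − 1)/r].
(1+r)^n = 1 + 3,000,000 × r / 8,100, so n = ln(1 + 3,000,000·r/8,100) / ln(1+r) = 229.30.
Round up to a whole number of payments: n = 230.

230 payments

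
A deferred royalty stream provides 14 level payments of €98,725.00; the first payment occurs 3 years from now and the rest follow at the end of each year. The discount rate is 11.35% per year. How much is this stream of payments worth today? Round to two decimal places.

€545,801.87

Ordinary annuity of 14 payments, first payment at period 3.
Periodic rate r = 0.1135 per year.
The ordinary-annuity PV formula values the stream one period before the first payment (period 2); discount that back 2 periods:
PV₀ = 98,725 × [1 − (1+r)^−14] / r × (1+r)^−2 = €545,801.87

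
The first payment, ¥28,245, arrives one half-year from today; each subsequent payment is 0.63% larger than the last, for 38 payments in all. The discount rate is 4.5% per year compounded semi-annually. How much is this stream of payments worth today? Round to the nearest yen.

¥793,210

Periodic rate r = 0.045/2 per half-year; n is counted in half-years.
Growing ordinary annuity: PV = PMT₁ × [1 − ((1+g)/(1+r))^n] / (r − g) = 28,245 × [1 − ((1+0.0063)/(1+r))^38] / (r − 0.0063) = ¥793,210.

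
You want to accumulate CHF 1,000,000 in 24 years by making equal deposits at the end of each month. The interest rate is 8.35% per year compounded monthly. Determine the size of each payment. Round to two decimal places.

CHF 1,092.81

Level ordinary annuity; solve FV = PMT × [((1+r)^n − 1)/r] for PMT.
Periodic rate r = 0.0835/12 per month; n is counted in months.
With n = 288: PMT = 1,000,000 / ([((1+r)^n − 1)/r]) = CHF 1,092.81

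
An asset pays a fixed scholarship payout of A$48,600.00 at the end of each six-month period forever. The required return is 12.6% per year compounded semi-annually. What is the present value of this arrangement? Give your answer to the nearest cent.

Periodic rate r = 0.126/2 per half-year.
Level perpetuity: PV = PMT / r = 48,600 / (0.126/2) = A$771,428.57.

A$771,428.57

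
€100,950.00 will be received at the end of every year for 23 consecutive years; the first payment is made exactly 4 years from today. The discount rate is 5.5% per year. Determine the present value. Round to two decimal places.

Ordinary annuity of 23 payments, first payment at period 4.
Periodic rate r = 0.055 per year.
The ordinary-annuity PV formula values the stream one period before the first payment (period 3); discount that back 3 periods:
PV₀ = 100,950 × [1 − (1+r)^−23] / r × (1+r)^−3 = €1,106,872.54

€1,106,872.54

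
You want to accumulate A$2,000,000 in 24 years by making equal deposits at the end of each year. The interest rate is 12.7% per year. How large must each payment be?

Level ordinary annuity; solve FV = PMT × [((1+r)^n − 1)/r] for PMT.
Periodic rate r = 0.127 per year.
With n = 24: PMT = 2,000,000 / ([((1+r)^n − 1)/r]) = A$15,276.52

A$15,276.52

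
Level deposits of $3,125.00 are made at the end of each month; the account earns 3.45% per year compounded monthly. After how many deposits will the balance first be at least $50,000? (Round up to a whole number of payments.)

Periodic rate r = 0.0345/12 per month; n is counted in months.
Ordinary annuity FV: 50,000 = 3,125 × [((1+r)^n − 1)/r].
(1+r)^n = 1 + 50,000 × r / 3,125, so n = ln(1 + 50,000·r/3,125) / ln(1+r) = 15.67.
Round up to a whole number of payments: n = 16.

16 payments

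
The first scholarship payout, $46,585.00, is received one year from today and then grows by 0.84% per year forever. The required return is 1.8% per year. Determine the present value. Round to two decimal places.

Periodic rate r = 0.018 per year.
Growing perpetuity (Gordon): PV = PMT₁ / (r − g) = 46,585 / (r − 0.0084) = $4,852,604.17.

$4,852,604.17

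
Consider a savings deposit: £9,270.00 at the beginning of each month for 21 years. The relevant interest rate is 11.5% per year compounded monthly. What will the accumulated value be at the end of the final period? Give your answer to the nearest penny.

This is an annuity due: 252 deposits of £9,270.00 at the beginning of each month.
Periodic rate r = 0.115/12 per month; n is counted in months.
FV = PMT × [((1+r)^n − 1)/r] × (1+r) = 9,270 × [(1+r)^252 − 1] / r × (1+r) = £9,826,136.80

£9,826,136.80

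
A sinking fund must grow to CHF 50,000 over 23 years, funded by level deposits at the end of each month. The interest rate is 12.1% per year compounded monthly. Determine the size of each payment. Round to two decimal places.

Level ordinary annuity; solve FV = PMT × [((1+r)^n − 1)/r] for PMT.
Periodic rate r = 0.121/12 per month; n is counted in months.
With n = 276: PMT = 50,000 / ([((1+r)^n − 1)/r]) = CHF 33.74

CHF 33.74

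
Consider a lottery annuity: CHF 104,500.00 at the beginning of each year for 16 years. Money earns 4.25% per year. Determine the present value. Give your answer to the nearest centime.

This is an annuity due: 16 payments of CHF 104,500.00 at the beginning of each year.
Periodic rate r = 0.0425 per year.
PV = PMT × [(1 − (1+r)^−n)/r] × (1+r) = 104,500 × [1 − (1+r)^−16] / r × (1+r) = CHF 1,246,321.62

CHF 1,246,321.62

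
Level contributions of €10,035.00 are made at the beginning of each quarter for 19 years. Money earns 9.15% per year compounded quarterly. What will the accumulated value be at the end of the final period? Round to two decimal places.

€2,054,465.91

This is an annuity due: 76 deposits of €10,035.00 at the beginning of each quarter.
Periodic rate r = 0.0915/4 per quarter; n is counted in quarters.
FV = PMT × [((1+r)^n − 1)/r] × (1+r) = 10,035 × [(1+r)^76 − 1] / r × (1+r) = €2,054,465.91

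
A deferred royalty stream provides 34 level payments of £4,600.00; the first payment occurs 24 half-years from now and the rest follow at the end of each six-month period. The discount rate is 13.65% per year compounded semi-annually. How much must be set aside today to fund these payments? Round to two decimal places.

£13,198.90

Ordinary annuity of 34 payments, first payment at period 24.
Periodic rate r = 0.1365/2 per half-year; n is counted in half-years.
The ordinary-annuity PV formula values the stream one period before the first payment (period 23); discount that back 23 periods:
PV₀ = 4,600 × [1 − (1+r)^−34] / r × (1+r)^−23 = £13,198.90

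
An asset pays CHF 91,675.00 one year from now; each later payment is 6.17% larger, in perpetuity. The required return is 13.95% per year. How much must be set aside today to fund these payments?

Periodic rate r = 0.1395 per year.
Growing perpetuity (Gordon): PV = PMT₁ / (r − g) = 91,675 / (r − 0.0617) = CHF 1,178,341.90.

CHF 1,178,341.90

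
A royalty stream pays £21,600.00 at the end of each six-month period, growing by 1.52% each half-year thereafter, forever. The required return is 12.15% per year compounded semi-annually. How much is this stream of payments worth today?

£474,204.17

Periodic rate r = 0.1215/2 per half-year.
Growing perpetuity (Gordon): PV = PMT₁ / (r − g) = 21,600 / (r − 0.0152) = £474,204.17.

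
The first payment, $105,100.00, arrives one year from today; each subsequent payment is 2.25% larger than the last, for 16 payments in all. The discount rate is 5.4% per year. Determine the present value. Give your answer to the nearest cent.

Periodic rate r = 0.054 per year.
Growing ordinary annuity: PV = PMT₁ × [1 − ((1+g)/(1+r))^n] / (r − g) = 105,100 × [1 − ((1+0.0225)/(1+r))^16] / (r − 0.0225) = $1,283,193.53.

$1,283,193.53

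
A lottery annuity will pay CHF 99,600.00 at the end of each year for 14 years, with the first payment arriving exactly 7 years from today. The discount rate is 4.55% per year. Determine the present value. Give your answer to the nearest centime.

Ordinary annuity of 14 payments, first payment at period 7.
Periodic rate r = 0.0455 per year.
The ordinary-annuity PV formula values the stream one period before the first payment (period 6); discount that back 6 periods:
PV₀ = 99,600 × [1 − (1+r)^−14] / r × (1+r)^−6 = CHF 777,099.10

CHF 777,099.10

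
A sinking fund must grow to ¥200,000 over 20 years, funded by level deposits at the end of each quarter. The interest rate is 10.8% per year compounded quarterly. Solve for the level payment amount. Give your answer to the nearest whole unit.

Level ordinary annuity; solve FV = PMT × [((1+r)^n − 1)/r] for PMT.
Periodic rate r = 0.108/4 per quarter; n is counted in quarters.
With n = 80: PMT = 200,000 / ([((1+r)^n − 1)/r]) = ¥727

¥727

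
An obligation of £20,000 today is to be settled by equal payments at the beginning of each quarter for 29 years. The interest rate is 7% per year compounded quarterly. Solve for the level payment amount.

£397.05

Level annuity due; solve PV = PMT × [(1 − (1+r)^−n)/r] × (1+r) for PMT.
Periodic rate r = 0.07/4 per quarter; n is counted in quarters.
With n = 116: PMT = 20,000 / ([(1 − (1+r)^−n)/r] × (1+r)) = £397.05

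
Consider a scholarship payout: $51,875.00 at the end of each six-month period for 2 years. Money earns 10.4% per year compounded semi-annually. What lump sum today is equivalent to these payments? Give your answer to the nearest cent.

$183,094.81

This is an ordinary annuity: 4 payments of $51,875.00 at the end of each six-month period.
Periodic rate r = 0.104/2 per half-year; n is counted in half-years.
PV = PMT × [(1 − (1+r)^−n)/r] = 51,875 × [1 − (1+r)^−4] / r = $183,094.81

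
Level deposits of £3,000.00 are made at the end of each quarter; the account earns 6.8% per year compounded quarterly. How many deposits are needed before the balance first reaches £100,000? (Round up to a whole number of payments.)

Periodic rate r = 0.068/4 per quarter; n is counted in quarters.
Ordinary annuity FV: 100,000 = 3,000 × [((1+r)^n − 1)/r].
(1+r)^n = 1 + 100,000 × r / 3,000, so n = ln(1 + 100,000·r/3,000) / ln(1+r) = 26.63.
Round up to a whole number of payments: n = 27.

27 payments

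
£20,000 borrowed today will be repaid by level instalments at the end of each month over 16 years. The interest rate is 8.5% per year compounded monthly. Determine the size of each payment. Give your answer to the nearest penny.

Level ordinary annuity; solve PV = PMT × [(1 − (1+r)^−n)/r] for PMT.
Periodic rate r = 0.085/12 per month; n is counted in months.
With n = 192: PMT = 20,000 / ([(1 − (1+r)^−n)/r]) = £190.90

£190.90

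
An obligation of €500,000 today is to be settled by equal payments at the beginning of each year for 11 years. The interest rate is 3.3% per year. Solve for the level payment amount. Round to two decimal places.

Level annuity due; solve PV = PMT × [(1 − (1+r)^−n)/r] × (1+r) for PMT.
Periodic rate r = 0.033 per year.
With n = 11: PMT = 500,000 / ([(1 − (1+r)^−n)/r] × (1+r)) = €53,185.39

€53,185.39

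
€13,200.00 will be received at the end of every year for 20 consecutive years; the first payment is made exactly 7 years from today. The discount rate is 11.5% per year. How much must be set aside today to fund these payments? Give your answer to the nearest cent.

€52,962.53

Ordinary annuity of 20 payments, first payment at period 7.
Periodic rate r = 0.115 per year.
The ordinary-annuity PV formula values the stream one period before the first payment (period 6); discount that back 6 periods:
PV₀ = 13,200 × [1 − (1+r)^−20] / r × (1+r)^−6 = €52,962.53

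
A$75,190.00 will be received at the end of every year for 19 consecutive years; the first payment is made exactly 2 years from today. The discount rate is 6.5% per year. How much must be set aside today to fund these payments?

A$757,880.62

Ordinary annuity of 19 payments, first payment at period 2.
Periodic rate r = 0.065 per year.
The ordinary-annuity PV formula values the stream one period before the first payment (period 1); discount that back 1 periods:
PV₀ = 75,190 × [1 − (1+r)^−19] / r × (1+r)^−1 = A$757,880.62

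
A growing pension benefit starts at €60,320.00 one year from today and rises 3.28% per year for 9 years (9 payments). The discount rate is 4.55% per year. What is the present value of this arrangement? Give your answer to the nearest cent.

Periodic rate r = 0.0455 per year.
Growing ordinary annuity: PV = PMT₁ × [1 − ((1+g)/(1+r))^n] / (r − g) = 60,320 × [1 − ((1+0.0328)/(1+r))^9] / (r − 0.0328) = €494,726.06.

€494,726.06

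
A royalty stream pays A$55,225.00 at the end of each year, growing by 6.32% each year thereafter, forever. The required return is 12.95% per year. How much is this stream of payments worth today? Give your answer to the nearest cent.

Periodic rate r = 0.1295 per year.
Growing perpetuity (Gordon): PV = PMT₁ / (r − g) = 55,225 / (r − 0.0632) = A$832,956.26.

A$832,956.26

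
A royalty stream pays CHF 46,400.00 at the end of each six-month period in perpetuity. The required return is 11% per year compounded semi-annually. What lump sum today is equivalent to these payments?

CHF 843,636.36

Periodic rate r = 0.11/2 per half-year.
Level perpetuity: PV = PMT / r = 46,400 / (0.11/2) = CHF 843,636.36.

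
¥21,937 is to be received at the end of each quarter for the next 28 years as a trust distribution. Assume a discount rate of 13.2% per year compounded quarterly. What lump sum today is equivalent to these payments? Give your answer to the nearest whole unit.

¥647,242

This is an ordinary annuity: 112 payments of ¥21,937 at the end of each quarter.
Periodic rate r = 0.132/4 per quarter; n is counted in quarters.
PV = PMT × [(1 − (1+r)^−n)/r] = 21,937 × [1 − (1+r)^−112] / r = ¥647,242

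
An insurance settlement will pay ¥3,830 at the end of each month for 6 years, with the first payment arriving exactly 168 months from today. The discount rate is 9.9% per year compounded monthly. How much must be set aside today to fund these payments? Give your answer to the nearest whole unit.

Ordinary annuity of 72 payments, first payment at period 168.
Periodic rate r = 0.099/12 per month; n is counted in months.
The ordinary-annuity PV formula values the stream one period before the first payment (period 167); discount that back 167 periods:
PV₀ = 3,830 × [1 − (1+r)^−72] / r × (1+r)^−167 = ¥52,567

¥52,567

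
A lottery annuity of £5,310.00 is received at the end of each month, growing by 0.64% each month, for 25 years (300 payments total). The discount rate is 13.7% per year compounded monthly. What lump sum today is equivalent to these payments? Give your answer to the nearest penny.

£820,329.79

Periodic rate r = 0.137/12 per month; n is counted in months.
Growing ordinary annuity: PV = PMT₁ × [1 − ((1+g)/(1+r))^n] / (r − g) = 5,310 × [1 − ((1+0.0064)/(1+r))^300] / (r − 0.0064) = £820,329.79.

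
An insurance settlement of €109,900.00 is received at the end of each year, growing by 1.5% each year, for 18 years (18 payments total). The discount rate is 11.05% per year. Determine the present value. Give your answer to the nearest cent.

Periodic rate r = 0.1105 per year.
Growing ordinary annuity: PV = PMT₁ × [1 − ((1+g)/(1+r))^n] / (r − g) = 109,900 × [1 − ((1+0.015)/(1+r))^18] / (r − 0.015) = €922,725.43.

€922,725.43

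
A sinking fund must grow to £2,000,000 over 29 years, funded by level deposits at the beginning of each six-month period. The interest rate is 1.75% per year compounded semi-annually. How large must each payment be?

Level annuity due; solve FV = PMT × [((1+r)^n − 1)/r] × (1+r) for PMT.
Periodic rate r = 0.0175/2 per half-year; n is counted in half-years.
With n = 58: PMT = 2,000,000 / ([((1+r)^n − 1)/r] × (1+r)) = £26,386.29

£26,386.29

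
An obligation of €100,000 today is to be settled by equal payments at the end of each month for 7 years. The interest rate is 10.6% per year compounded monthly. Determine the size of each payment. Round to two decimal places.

€1,691.28

Level ordinary annuity; solve PV = PMT × [(1 − (1+r)^−n)/r] for PMT.
Periodic rate r = 0.106/12 per month; n is counted in months.
With n = 84: PMT = 100,000 / ([(1 − (1+r)^−n)/r]) = €1,691.28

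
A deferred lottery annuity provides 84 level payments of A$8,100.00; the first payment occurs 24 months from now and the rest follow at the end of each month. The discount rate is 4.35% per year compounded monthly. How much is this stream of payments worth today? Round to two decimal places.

Ordinary annuity of 84 payments, first payment at period 24.
Periodic rate r = 0.0435/12 per month; n is counted in months.
The ordinary-annuity PV formula values the stream one period before the first payment (period 23); discount that back 23 periods:
PV₀ = 8,100 × [1 − (1+r)^−84] / r × (1+r)^−23 = A$538,893.82

A$538,893.82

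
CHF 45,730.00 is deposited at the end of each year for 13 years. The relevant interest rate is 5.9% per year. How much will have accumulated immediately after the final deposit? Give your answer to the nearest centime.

This is an ordinary annuity: 13 deposits of CHF 45,730.00 at the end of each year.
Periodic rate r = 0.059 per year.
FV = PMT × [((1+r)^n − 1)/r] = 45,730 × [(1+r)^13 − 1] / r = CHF 857,954.68

CHF 857,954.68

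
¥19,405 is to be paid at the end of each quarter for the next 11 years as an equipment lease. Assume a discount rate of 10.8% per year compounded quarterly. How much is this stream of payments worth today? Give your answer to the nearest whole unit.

¥496,142

This is an ordinary annuity: 44 payments of ¥19,405 at the end of each quarter.
Periodic rate r = 0.108/4 per quarter; n is counted in quarters.
PV = PMT × [(1 − (1+r)^−n)/r] = 19,405 × [1 − (1+r)^−44] / r = ¥496,142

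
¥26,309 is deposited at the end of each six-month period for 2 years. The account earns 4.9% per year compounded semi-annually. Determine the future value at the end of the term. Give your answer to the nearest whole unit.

¥109,167

This is an ordinary annuity: 4 deposits of ¥26,309 at the end of each six-month period.
Periodic rate r = 0.049/2 per half-year; n is counted in half-years.
FV = PMT × [((1+r)^n − 1)/r] = 26,309 × [(1+r)^4 − 1] / r = ¥109,167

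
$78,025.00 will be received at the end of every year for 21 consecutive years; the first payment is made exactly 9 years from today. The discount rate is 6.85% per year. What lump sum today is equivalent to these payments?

Ordinary annuity of 21 payments, first payment at period 9.
Periodic rate r = 0.0685 per year.
The ordinary-annuity PV formula values the stream one period before the first payment (period 8); discount that back 8 periods:
PV₀ = 78,025 × [1 − (1+r)^−21] / r × (1+r)^−8 = $503,663.87

$503,663.87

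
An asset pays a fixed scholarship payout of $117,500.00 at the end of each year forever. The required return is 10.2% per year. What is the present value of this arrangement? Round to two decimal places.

$1,151,960.78

Periodic rate r = 0.102 per year.
Level perpetuity: PV = PMT / r = 117,500 / (0.102) = $1,151,960.78.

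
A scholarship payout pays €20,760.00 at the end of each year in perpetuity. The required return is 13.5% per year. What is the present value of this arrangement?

Periodic rate r = 0.135 per year.
Level perpetuity: PV = PMT / r = 20,760 / (0.135) = €153,777.78.

€153,777.78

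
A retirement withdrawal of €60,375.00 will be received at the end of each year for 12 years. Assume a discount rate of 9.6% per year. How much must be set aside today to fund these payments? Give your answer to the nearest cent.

€419,562.86

This is an ordinary annuity: 12 payments of €60,375.00 at the end of each year.
Periodic rate r = 0.096 per year.
PV = PMT × [(1 − (1+r)^−n)/r] = 60,375 × [1 − (1+r)^−12] / r = €419,562.86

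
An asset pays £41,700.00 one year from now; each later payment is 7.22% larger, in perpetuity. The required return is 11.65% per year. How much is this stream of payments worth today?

Periodic rate r = 0.1165 per year.
Growing perpetuity (Gordon): PV = PMT₁ / (r − g) = 41,700 / (r − 0.0722) = £941,309.26.

£941,309.26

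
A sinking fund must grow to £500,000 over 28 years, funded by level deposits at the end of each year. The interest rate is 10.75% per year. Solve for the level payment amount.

Level ordinary annuity; solve FV = PMT × [((1+r)^n − 1)/r] for PMT.
Periodic rate r = 0.1075 per year.
With n = 28: PMT = 500,000 / ([((1+r)^n − 1)/r]) = £3,268.84

£3,268.84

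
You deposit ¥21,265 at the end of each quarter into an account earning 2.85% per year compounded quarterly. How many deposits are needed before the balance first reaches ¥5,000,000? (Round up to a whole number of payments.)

Periodic rate r = 0.0285/4 per quarter; n is counted in quarters.
Ordinary annuity FV: 5,000,000 = 21,265 × [((1+r)^n − 1)/r].
(1+r)^n = 1 + 5,000,000 × r / 21,265, so n = ln(1 + 5,000,000·r/21,265) / ln(1+r) = 138.60.
Round up to a whole number of payments: n = 139.

139 payments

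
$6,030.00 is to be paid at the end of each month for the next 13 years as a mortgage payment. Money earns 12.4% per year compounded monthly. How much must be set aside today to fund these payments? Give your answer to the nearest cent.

This is an ordinary annuity: 156 payments of $6,030.00 at the end of each month.
Periodic rate r = 0.124/12 per month; n is counted in months.
PV = PMT × [(1 − (1+r)^−n)/r] = 6,030 × [1 − (1+r)^−156] / r = $466,170.43

$466,170.43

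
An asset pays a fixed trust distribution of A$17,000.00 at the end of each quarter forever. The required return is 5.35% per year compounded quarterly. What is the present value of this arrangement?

Periodic rate r = 0.0535/4 per quarter.
Level perpetuity: PV = PMT / r = 17,000 / (0.0535/4) = A$1,271,028.04.

A$1,271,028.04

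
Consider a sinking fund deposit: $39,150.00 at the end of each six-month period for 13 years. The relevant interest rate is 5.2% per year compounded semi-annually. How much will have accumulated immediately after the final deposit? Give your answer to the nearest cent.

$1,429,107.05

This is an ordinary annuity: 26 deposits of $39,150.00 at the end of each six-month period.
Periodic rate r = 0.052/2 per half-year; n is counted in half-years.
FV = PMT × [((1+r)^n − 1)/r] = 39,150 × [(1+r)^26 − 1] / r = $1,429,107.05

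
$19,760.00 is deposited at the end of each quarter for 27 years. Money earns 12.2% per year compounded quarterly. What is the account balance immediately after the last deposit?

This is an ordinary annuity: 108 deposits of $19,760.00 at the end of each quarter.
Periodic rate r = 0.122/4 per quarter; n is counted in quarters.
FV = PMT × [((1+r)^n − 1)/r] = 19,760 × [(1+r)^108 − 1] / r = $15,973,649.04

$15,973,649.04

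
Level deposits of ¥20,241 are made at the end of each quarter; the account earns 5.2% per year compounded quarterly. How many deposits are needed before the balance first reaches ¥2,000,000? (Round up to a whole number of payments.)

Periodic rate r = 0.052/4 per quarter; n is counted in quarters.
Ordinary annuity FV: 2,000,000 = 20,241 × [((1+r)^n − 1)/r].
(1+r)^n = 1 + 2,000,000 × r / 20,241, so n = ln(1 + 2,000,000·r/20,241) / ln(1+r) = 63.96.
Round up to a whole number of payments: n = 64.

64 payments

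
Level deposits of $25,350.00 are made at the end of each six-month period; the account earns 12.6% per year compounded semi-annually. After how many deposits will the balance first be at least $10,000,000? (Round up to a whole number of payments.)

54 payments

Periodic rate r = 0.126/2 per half-year; n is counted in half-years.
Ordinary annuity FV: 10,000,000 = 25,350 × [((1+r)^n − 1)/r].
(1+r)^n = 1 + 10,000,000 × r / 25,350, so n = ln(1 + 10,000,000·r/25,350) / ln(1+r) = 53.23.
Round up to a whole number of payments: n = 54.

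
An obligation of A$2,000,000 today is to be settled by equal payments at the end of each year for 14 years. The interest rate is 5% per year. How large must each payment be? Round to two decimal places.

A$202,047.94

Level ordinary annuity; solve PV = PMT × [(1 − (1+r)^−n)/r] for PMT.
Periodic rate r = 0.05 per year.
With n = 14: PMT = 2,000,000 / ([(1 − (1+r)^−n)/r]) = A$202,047.94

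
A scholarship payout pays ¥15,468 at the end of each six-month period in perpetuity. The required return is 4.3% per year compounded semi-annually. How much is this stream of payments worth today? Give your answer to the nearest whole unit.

¥719,442

Periodic rate r = 0.043/2 per half-year.
Level perpetuity: PV = PMT / r = 15,468 / (0.043/2) = ¥719,442.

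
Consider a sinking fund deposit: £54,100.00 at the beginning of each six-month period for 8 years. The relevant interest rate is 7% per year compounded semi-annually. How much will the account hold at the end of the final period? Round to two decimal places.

This is an annuity due: 16 deposits of £54,100.00 at the beginning of each six-month period.
Periodic rate r = 0.07/2 per half-year; n is counted in half-years.
FV = PMT × [((1+r)^n − 1)/r] × (1+r) = 54,100 × [(1+r)^16 − 1] / r × (1+r) = £1,174,241.35

£1,174,241.35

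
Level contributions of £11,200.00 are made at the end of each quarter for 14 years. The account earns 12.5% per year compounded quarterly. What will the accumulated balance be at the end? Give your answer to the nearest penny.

£1,649,535.92

This is an ordinary annuity: 56 deposits of £11,200.00 at the end of each quarter.
Periodic rate r = 0.125/4 per quarter; n is counted in quarters.
FV = PMT × [((1+r)^n − 1)/r] = 11,200 × [(1+r)^56 − 1] / r = £1,649,535.92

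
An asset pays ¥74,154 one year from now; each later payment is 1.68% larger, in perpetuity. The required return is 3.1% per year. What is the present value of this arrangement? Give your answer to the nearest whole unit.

¥5,222,113

Periodic rate r = 0.031 per year.
Growing perpetuity (Gordon): PV = PMT₁ / (r − g) = 74,154 / (r − 0.0168) = ¥5,222,113.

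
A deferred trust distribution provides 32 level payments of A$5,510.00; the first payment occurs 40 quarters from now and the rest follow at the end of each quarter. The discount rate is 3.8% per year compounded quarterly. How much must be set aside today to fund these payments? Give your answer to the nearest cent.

Ordinary annuity of 32 payments, first payment at period 40.
Periodic rate r = 0.038/4 per quarter; n is counted in quarters.
The ordinary-annuity PV formula values the stream one period before the first payment (period 39); discount that back 39 periods:
PV₀ = 5,510 × [1 − (1+r)^−32] / r × (1+r)^−39 = A$104,725.95

A$104,725.95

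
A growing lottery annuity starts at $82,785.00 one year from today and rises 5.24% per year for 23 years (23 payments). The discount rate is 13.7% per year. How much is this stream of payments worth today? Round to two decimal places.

$813,254.83

Periodic rate r = 0.137 per year.
Growing ordinary annuity: PV = PMT₁ × [1 − ((1+g)/(1+r))^n] / (r − g) = 82,785 × [1 − ((1+0.0524)/(1+r))^23] / (r − 0.0524) = $813,254.83.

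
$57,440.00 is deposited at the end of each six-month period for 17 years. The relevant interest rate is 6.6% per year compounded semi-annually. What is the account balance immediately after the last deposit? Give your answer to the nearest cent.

$3,508,815.17

This is an ordinary annuity: 34 deposits of $57,440.00 at the end of each six-month period.
Periodic rate r = 0.066/2 per half-year; n is counted in half-years.
FV = PMT × [((1+r)^n − 1)/r] = 57,440 × [(1+r)^34 − 1] / r = $3,508,815.17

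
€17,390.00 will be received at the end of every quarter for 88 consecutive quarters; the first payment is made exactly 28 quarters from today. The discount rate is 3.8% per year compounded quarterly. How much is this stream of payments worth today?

€801,004.33

Ordinary annuity of 88 payments, first payment at period 28.
Periodic rate r = 0.038/4 per quarter; n is counted in quarters.
The ordinary-annuity PV formula values the stream one period before the first payment (period 27); discount that back 27 periods:
PV₀ = 17,390 × [1 − (1+r)^−88] / r × (1+r)^−27 = €801,004.33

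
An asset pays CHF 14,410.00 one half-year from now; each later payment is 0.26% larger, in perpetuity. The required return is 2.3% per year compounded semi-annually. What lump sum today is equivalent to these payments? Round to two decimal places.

CHF 1,619,101.12

Periodic rate r = 0.023/2 per half-year.
Growing perpetuity (Gordon): PV = PMT₁ / (r − g) = 14,410 / (r − 0.0026) = CHF 1,619,101.12.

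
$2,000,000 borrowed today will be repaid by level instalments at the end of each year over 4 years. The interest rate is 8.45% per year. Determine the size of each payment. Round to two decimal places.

Level ordinary annuity; solve PV = PMT × [(1 − (1+r)^−n)/r] for PMT.
Periodic rate r = 0.0845 per year.
With n = 4: PMT = 2,000,000 / ([(1 − (1+r)^−n)/r]) = $609,901.13

$609,901.13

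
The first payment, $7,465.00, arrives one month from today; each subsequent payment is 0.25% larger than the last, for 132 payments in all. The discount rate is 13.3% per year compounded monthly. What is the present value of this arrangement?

$587,458.34

Periodic rate r = 0.133/12 per month; n is counted in months.
Growing ordinary annuity: PV = PMT₁ × [1 − ((1+g)/(1+r))^n] / (r − g) = 7,465 × [1 − ((1+0.0025)/(1+r))^132] / (r − 0.0025) = $587,458.34.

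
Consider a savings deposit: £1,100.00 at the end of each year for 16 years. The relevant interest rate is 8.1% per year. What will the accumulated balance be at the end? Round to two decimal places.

£33,638.97

This is an ordinary annuity: 16 deposits of £1,100.00 at the end of each year.
Periodic rate r = 0.081 per year.
FV = PMT × [((1+r)^n − 1)/r] = 1,100 × [(1+r)^16 − 1] / r = £33,638.97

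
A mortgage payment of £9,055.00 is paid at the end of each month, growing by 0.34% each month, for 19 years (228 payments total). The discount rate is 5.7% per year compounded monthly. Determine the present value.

Periodic rate r = 0.057/12 per month; n is counted in months.
Growing ordinary annuity: PV = PMT₁ × [1 − ((1+g)/(1+r))^n] / (r − g) = 9,055 × [1 − ((1+0.0034)/(1+r))^228] / (r − 0.0034) = £1,770,882.38.

£1,770,882.38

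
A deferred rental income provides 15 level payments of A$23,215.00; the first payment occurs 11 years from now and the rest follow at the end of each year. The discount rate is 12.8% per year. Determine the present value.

A$45,453.99

Ordinary annuity of 15 payments, first payment at period 11.
Periodic rate r = 0.128 per year.
The ordinary-annuity PV formula values the stream one period before the first payment (period 10); discount that back 10 periods:
PV₀ = 23,215 × [1 − (1+r)^−15] / r × (1+r)^−10 = A$45,453.99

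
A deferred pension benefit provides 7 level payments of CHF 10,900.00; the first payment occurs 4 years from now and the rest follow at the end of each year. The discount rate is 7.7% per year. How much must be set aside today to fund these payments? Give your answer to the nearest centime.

Ordinary annuity of 7 payments, first payment at period 4.
Periodic rate r = 0.077 per year.
The ordinary-annuity PV formula values the stream one period before the first payment (period 3); discount that back 3 periods:
PV₀ = 10,900 × [1 − (1+r)^−7] / r × (1+r)^−3 = CHF 45,896.88

CHF 45,896.88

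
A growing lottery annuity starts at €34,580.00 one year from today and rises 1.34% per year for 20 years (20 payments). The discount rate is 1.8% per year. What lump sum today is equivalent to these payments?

€650,983.45

Periodic rate r = 0.018 per year.
Growing ordinary annuity: PV = PMT₁ × [1 − ((1+g)/(1+r))^n] / (r − g) = 34,580 × [1 − ((1+0.0134)/(1+r))^20] / (r − 0.0134) = €650,983.45.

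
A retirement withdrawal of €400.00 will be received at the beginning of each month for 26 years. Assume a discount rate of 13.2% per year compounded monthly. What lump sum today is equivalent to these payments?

This is an annuity due: 312 payments of €400.00 at the beginning of each month.
Periodic rate r = 0.132/12 per month; n is counted in months.
PV = PMT × [(1 − (1+r)^−n)/r] × (1+r) = 400 × [1 − (1+r)^−312] / r × (1+r) = €35,552.88

€35,552.88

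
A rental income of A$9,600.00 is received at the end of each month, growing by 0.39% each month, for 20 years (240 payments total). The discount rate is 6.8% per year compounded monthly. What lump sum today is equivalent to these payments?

A$1,870,662.78

Periodic rate r = 0.068/12 per month; n is counted in months.
Growing ordinary annuity: PV = PMT₁ × [1 − ((1+g)/(1+r))^n] / (r − g) = 9,600 × [1 − ((1+0.0039)/(1+r))^240] / (r − 0.0039) = A$1,870,662.78.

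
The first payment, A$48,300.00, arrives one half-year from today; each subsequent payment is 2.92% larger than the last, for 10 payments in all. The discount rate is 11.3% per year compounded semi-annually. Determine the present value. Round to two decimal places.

A$407,512.56

Periodic rate r = 0.113/2 per half-year; n is counted in half-years.
Growing ordinary annuity: PV = PMT₁ × [1 − ((1+g)/(1+r))^n] / (r − g) = 48,300 × [1 − ((1+0.0292)/(1+r))^10] / (r − 0.0292) = A$407,512.56.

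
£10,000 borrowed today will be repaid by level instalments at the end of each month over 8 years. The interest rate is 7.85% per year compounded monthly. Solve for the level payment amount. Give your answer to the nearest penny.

£140.61

Level ordinary annuity; solve PV = PMT × [(1 − (1+r)^−n)/r] for PMT.
Periodic rate r = 0.0785/12 per month; n is counted in months.
With n = 96: PMT = 10,000 / ([(1 − (1+r)^−n)/r]) = £140.61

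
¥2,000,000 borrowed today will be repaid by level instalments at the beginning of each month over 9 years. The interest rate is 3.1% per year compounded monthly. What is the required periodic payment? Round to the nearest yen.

¥21,191

Level annuity due; solve PV = PMT × [(1 − (1+r)^−n)/r] × (1+r) for PMT.
Periodic rate r = 0.031/12 per month; n is counted in months.
With n = 108: PMT = 2,000,000 / ([(1 − (1+r)^−n)/r] × (1+r)) = ¥21,191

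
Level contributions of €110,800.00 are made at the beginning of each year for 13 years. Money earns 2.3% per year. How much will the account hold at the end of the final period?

€1,695,053.33

This is an annuity due: 13 deposits of €110,800.00 at the beginning of each year.
Periodic rate r = 0.023 per year.
FV = PMT × [((1+r)^n − 1)/r] × (1+r) = 110,800 × [(1+r)^13 − 1] / r × (1+r) = €1,695,053.33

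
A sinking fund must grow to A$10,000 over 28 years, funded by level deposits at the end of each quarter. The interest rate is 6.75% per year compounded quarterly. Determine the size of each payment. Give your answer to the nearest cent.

Level ordinary annuity; solve FV = PMT × [((1+r)^n − 1)/r] for PMT.
Periodic rate r = 0.0675/4 per quarter; n is counted in quarters.
With n = 112: PMT = 10,000 / ([((1+r)^n − 1)/r]) = A$30.59

A$30.59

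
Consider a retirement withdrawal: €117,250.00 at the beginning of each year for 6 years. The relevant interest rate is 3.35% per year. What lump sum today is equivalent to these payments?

€648,896.36

This is an annuity due: 6 payments of €117,250.00 at the beginning of each year.
Periodic rate r = 0.0335 per year.
PV = PMT × [(1 − (1+r)^−n)/r] × (1+r) = 117,250 × [1 − (1+r)^−6] / r × (1+r) = €648,896.36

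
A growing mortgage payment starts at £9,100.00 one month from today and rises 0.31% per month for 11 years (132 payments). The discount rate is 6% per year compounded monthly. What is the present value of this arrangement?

£1,058,638.59

Periodic rate r = 0.06/12 per month; n is counted in months.
Growing ordinary annuity: PV = PMT₁ × [1 − ((1+g)/(1+r))^n] / (r − g) = 9,100 × [1 − ((1+0.0031)/(1+r))^132] / (r − 0.0031) = £1,058,638.59.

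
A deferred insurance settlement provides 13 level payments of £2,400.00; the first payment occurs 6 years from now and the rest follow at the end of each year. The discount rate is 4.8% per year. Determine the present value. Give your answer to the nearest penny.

Ordinary annuity of 13 payments, first payment at period 6.
Periodic rate r = 0.048 per year.
The ordinary-annuity PV formula values the stream one period before the first payment (period 5); discount that back 5 periods:
PV₀ = 2,400 × [1 − (1+r)^−13] / r × (1+r)^−5 = £18,050.15

£18,050.15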